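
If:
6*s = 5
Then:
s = 5/6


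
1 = 1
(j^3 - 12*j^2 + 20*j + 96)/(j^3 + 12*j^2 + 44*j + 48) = (j^2 - 14*j + 48)/(j^2 + 10*j + 24)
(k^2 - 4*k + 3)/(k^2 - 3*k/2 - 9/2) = 2*(k - 1)/(2*k + 3)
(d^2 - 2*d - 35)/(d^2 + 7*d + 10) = (d - 7)/(d + 2)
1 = 1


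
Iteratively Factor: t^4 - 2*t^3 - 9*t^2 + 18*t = (t - 3)*(t^3 + t^2 - 6*t) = (t - 3)*(t + 3)*(t^2 - 2*t) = t*(t - 3)*(t + 3)*(t - 2)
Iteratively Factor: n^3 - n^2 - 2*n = (n)*(n^2 - n - 2) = n*(n + 1)*(n - 2)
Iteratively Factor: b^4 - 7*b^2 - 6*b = (b)*(b^3 - 7*b - 6) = b*(b + 1)*(b^2 - b - 6) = b*(b + 1)*(b + 2)*(b - 3)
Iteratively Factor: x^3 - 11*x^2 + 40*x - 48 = (x - 4)*(x^2 - 7*x + 12) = (x - 4)*(x - 3)*(x - 4)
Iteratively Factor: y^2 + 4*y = (y)*(y + 4)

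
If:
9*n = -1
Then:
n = -1/9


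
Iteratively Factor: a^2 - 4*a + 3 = (a - 3)*(a - 1)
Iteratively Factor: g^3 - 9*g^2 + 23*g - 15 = (g - 1)*(g^2 - 8*g + 15) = (g - 3)*(g - 1)*(g - 5)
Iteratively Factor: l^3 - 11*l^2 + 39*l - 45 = (l - 3)*(l^2 - 8*l + 15) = (l - 3)^2*(l - 5)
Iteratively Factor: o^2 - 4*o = (o - 4)*(o)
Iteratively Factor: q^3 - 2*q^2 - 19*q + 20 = (q - 1)*(q^2 - q - 20) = (q - 5)*(q - 1)*(q + 4)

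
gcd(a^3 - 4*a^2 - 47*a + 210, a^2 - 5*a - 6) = a - 6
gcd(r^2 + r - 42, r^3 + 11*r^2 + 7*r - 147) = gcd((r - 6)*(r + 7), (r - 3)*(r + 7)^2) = r + 7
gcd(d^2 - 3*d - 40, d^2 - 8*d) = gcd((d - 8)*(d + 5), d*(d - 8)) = d - 8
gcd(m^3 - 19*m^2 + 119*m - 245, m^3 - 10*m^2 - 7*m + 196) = m^2 - 14*m + 49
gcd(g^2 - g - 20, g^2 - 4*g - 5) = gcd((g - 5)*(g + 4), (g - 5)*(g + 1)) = g - 5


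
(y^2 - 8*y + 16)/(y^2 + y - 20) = (y - 4)/(y + 5)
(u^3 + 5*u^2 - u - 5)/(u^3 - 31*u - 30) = (u - 1)/(u - 6)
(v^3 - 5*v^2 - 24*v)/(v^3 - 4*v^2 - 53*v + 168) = v*(v + 3)/(v^2 + 4*v - 21)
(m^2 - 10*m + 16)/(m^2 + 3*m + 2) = (m^2 - 10*m + 16)/(m^2 + 3*m + 2)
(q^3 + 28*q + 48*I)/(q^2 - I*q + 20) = (q^2 - 4*I*q + 12)/(q - 5*I)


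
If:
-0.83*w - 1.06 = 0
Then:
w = -1.28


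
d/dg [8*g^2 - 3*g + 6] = 16*g - 3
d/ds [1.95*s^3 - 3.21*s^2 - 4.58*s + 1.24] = 5.85*s^2 - 6.42*s - 4.58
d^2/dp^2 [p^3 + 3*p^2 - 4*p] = 6*p + 6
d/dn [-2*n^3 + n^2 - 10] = 2*n*(1 - 3*n)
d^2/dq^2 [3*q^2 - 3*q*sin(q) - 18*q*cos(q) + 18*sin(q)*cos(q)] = 3*q*sin(q) + 18*q*cos(q) + 36*sin(q) - 36*sin(2*q) - 6*cos(q) + 6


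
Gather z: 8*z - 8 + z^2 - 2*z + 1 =z^2 + 6*z - 7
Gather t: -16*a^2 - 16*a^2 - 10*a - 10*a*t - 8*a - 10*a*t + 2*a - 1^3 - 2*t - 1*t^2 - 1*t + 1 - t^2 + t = -32*a^2 - 16*a - 2*t^2 + t*(-20*a - 2)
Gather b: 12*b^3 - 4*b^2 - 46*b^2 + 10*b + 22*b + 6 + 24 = 12*b^3 - 50*b^2 + 32*b + 30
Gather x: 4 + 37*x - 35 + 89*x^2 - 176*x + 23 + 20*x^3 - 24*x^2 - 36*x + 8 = 20*x^3 + 65*x^2 - 175*x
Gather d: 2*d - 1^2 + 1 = 2*d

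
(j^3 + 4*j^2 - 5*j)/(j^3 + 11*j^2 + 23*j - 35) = j/(j + 7)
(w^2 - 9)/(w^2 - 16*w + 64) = (w^2 - 9)/(w^2 - 16*w + 64)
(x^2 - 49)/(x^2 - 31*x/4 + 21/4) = 4*(x + 7)/(4*x - 3)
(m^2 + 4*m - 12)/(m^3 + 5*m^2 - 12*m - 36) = (m - 2)/(m^2 - m - 6)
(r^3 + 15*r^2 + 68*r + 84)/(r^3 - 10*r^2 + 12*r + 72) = (r^2 + 13*r + 42)/(r^2 - 12*r + 36)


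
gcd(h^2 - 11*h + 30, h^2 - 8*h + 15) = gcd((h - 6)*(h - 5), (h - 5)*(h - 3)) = h - 5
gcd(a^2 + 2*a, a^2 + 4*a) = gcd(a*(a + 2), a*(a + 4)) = a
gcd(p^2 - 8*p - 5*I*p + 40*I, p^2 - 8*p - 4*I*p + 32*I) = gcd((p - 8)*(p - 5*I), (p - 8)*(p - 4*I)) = p - 8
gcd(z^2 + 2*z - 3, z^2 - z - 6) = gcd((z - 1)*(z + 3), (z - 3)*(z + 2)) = 1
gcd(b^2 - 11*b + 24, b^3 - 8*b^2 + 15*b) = b - 3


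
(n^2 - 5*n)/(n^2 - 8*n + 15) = n/(n - 3)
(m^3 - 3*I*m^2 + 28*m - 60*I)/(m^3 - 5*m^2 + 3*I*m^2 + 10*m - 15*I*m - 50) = (m - 6*I)/(m - 5)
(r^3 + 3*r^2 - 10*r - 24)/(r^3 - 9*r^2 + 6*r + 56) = (r^2 + r - 12)/(r^2 - 11*r + 28)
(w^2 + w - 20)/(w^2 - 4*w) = (w + 5)/w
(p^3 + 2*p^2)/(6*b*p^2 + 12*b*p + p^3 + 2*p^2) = p/(6*b + p)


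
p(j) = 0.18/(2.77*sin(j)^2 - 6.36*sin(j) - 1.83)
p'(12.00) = 0.25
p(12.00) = 0.08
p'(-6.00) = 0.07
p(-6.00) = -0.05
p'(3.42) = -84.45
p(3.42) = 1.42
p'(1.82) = -0.00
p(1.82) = -0.03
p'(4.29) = -0.02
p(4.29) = 0.03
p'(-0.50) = 0.41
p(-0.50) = 0.10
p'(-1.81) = -0.01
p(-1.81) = 0.03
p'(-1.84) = -0.01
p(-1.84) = 0.03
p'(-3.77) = -0.02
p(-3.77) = -0.04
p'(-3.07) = -0.65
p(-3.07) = -0.13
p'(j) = 0.18*(-5.54*sin(j)*cos(j) + 6.36*cos(j))/(2.77*sin(j)^2 - 6.36*sin(j) - 1.83)^2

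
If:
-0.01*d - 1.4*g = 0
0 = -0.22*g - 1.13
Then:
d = 719.09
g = -5.14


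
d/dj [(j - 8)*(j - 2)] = 2*j - 10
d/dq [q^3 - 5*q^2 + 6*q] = 3*q^2 - 10*q + 6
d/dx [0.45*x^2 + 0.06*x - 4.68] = 0.9*x + 0.06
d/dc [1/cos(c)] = sin(c)/cos(c)^2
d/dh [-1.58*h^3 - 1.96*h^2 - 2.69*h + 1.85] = -4.74*h^2 - 3.92*h - 2.69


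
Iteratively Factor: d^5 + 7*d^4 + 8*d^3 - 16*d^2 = (d + 4)*(d^4 + 3*d^3 - 4*d^2) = d*(d + 4)*(d^3 + 3*d^2 - 4*d) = d*(d + 4)^2*(d^2 - d) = d^2*(d + 4)^2*(d - 1)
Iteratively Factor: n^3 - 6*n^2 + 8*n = (n - 2)*(n^2 - 4*n) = n*(n - 2)*(n - 4)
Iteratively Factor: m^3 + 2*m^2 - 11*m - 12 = (m + 4)*(m^2 - 2*m - 3) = (m - 3)*(m + 4)*(m + 1)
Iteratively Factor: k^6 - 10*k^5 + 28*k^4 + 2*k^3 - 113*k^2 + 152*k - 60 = (k - 5)*(k^5 - 5*k^4 + 3*k^3 + 17*k^2 - 28*k + 12) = (k - 5)*(k + 2)*(k^4 - 7*k^3 + 17*k^2 - 17*k + 6) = (k - 5)*(k - 1)*(k + 2)*(k^3 - 6*k^2 + 11*k - 6) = (k - 5)*(k - 2)*(k - 1)*(k + 2)*(k^2 - 4*k + 3) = (k - 5)*(k - 3)*(k - 2)*(k - 1)*(k + 2)*(k - 1)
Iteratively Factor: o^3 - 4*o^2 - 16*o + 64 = (o - 4)*(o^2 - 16) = (o - 4)*(o + 4)*(o - 4)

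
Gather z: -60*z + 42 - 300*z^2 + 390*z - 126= -300*z^2 + 330*z - 84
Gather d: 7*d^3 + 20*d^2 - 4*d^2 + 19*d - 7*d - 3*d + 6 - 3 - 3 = 7*d^3 + 16*d^2 + 9*d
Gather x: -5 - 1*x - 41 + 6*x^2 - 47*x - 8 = 6*x^2 - 48*x - 54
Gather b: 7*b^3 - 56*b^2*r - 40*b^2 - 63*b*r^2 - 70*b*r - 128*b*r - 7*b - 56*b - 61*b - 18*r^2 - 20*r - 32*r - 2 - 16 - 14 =7*b^3 + b^2*(-56*r - 40) + b*(-63*r^2 - 198*r - 124) - 18*r^2 - 52*r - 32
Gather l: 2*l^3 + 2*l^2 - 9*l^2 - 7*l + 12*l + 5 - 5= 2*l^3 - 7*l^2 + 5*l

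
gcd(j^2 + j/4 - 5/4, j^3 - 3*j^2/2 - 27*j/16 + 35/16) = j^2 + j/4 - 5/4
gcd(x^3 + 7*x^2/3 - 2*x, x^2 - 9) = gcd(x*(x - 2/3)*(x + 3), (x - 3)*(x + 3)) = x + 3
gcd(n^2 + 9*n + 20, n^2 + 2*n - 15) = n + 5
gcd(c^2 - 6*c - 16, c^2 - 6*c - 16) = c^2 - 6*c - 16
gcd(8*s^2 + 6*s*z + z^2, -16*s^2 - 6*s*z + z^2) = 2*s + z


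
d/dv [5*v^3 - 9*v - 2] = 15*v^2 - 9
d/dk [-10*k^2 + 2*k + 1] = 2 - 20*k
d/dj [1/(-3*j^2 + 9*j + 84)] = (2*j - 3)/(3*(-j^2 + 3*j + 28)^2)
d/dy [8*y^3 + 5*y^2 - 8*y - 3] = 24*y^2 + 10*y - 8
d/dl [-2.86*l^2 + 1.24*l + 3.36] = 1.24 - 5.72*l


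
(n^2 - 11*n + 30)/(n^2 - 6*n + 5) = (n - 6)/(n - 1)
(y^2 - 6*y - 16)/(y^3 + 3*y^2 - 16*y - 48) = (y^2 - 6*y - 16)/(y^3 + 3*y^2 - 16*y - 48)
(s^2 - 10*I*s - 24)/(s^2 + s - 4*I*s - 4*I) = (s - 6*I)/(s + 1)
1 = 1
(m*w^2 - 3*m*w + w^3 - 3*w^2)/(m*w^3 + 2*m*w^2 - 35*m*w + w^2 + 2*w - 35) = w*(m*w - 3*m + w^2 - 3*w)/(m*w^3 + 2*m*w^2 - 35*m*w + w^2 + 2*w - 35)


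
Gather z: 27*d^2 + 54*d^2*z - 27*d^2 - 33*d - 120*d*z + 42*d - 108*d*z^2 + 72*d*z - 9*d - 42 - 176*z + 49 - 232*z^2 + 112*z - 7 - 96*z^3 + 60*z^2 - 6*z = -96*z^3 + z^2*(-108*d - 172) + z*(54*d^2 - 48*d - 70)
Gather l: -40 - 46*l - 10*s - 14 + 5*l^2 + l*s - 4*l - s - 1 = 5*l^2 + l*(s - 50) - 11*s - 55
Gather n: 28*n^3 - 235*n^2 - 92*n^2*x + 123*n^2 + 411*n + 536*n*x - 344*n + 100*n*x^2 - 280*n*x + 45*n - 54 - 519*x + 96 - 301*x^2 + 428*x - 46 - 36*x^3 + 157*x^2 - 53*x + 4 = 28*n^3 + n^2*(-92*x - 112) + n*(100*x^2 + 256*x + 112) - 36*x^3 - 144*x^2 - 144*x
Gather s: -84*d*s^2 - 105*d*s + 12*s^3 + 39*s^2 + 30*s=12*s^3 + s^2*(39 - 84*d) + s*(30 - 105*d)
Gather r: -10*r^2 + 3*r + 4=-10*r^2 + 3*r + 4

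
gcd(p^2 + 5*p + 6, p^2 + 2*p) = p + 2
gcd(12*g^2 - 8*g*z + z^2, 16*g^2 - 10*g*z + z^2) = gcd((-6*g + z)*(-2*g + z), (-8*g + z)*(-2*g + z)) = -2*g + z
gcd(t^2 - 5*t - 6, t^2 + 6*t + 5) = t + 1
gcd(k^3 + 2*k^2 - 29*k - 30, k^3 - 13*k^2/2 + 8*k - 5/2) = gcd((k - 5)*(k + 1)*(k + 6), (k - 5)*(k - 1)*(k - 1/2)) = k - 5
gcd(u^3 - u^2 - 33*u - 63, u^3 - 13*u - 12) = u + 3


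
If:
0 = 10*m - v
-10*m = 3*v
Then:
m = 0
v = 0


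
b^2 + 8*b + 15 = (b + 3)*(b + 5)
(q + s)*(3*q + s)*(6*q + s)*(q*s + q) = 18*q^4*s + 18*q^4 + 27*q^3*s^2 + 27*q^3*s + 10*q^2*s^3 + 10*q^2*s^2 + q*s^4 + q*s^3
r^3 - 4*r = r*(r - 2)*(r + 2)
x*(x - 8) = x^2 - 8*x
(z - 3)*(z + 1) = z^2 - 2*z - 3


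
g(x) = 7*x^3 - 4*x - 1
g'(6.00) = 752.00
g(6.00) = 1487.00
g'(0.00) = -4.00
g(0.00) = -1.00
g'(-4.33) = 389.73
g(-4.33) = -551.96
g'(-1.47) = 41.38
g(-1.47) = -17.36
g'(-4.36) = 395.20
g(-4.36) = -563.73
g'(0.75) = 7.81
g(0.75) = -1.05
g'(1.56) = 47.11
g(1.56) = 19.33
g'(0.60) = 3.56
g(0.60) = -1.89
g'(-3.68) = 280.39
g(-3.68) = -335.13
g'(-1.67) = 54.57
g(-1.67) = -26.92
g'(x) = 21*x^2 - 4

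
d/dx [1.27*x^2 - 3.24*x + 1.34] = 2.54*x - 3.24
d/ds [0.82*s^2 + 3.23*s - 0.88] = 1.64*s + 3.23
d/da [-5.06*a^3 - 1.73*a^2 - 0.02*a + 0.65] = -15.18*a^2 - 3.46*a - 0.02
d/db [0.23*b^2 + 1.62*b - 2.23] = 0.46*b + 1.62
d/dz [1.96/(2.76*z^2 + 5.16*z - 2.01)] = (-10.8192*z - 10.1136)/(2.76*z^2 + 5.16*z - 2.01)^2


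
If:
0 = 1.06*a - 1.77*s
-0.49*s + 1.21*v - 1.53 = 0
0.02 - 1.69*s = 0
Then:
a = 0.02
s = 0.01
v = 1.27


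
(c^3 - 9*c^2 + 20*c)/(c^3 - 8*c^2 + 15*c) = (c - 4)/(c - 3)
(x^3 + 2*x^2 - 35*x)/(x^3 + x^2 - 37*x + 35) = x/(x - 1)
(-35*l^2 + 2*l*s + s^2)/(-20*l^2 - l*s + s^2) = (7*l + s)/(4*l + s)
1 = 1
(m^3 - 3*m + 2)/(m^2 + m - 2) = m - 1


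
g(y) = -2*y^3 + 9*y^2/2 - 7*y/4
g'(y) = -6*y^2 + 9*y - 7/4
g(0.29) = -0.18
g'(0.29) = 0.36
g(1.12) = 0.87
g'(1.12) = 0.80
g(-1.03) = 8.76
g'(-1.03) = -17.39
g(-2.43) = 59.52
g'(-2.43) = -59.05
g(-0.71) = 4.23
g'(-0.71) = -11.16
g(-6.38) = 713.72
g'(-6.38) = -303.40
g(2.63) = -9.86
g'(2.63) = -19.58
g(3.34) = -30.16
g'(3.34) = -38.62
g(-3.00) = 99.75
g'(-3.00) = -82.75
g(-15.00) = 7788.75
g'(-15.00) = -1486.75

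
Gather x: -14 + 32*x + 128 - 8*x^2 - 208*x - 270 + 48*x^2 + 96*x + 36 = 40*x^2 - 80*x - 120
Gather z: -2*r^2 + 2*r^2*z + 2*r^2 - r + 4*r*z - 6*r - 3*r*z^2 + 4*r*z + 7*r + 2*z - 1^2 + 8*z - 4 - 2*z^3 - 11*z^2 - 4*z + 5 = -2*z^3 + z^2*(-3*r - 11) + z*(2*r^2 + 8*r + 6)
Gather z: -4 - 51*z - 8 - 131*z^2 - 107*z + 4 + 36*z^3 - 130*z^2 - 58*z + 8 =36*z^3 - 261*z^2 - 216*z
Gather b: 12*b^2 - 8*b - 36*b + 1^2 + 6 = 12*b^2 - 44*b + 7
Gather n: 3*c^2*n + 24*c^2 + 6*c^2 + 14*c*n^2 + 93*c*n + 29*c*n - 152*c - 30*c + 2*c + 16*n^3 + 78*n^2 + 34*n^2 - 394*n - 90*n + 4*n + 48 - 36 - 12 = 30*c^2 - 180*c + 16*n^3 + n^2*(14*c + 112) + n*(3*c^2 + 122*c - 480)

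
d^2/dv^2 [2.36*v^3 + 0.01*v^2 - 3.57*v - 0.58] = 14.16*v + 0.02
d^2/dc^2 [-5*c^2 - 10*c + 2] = -10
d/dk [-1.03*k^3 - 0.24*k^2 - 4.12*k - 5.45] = -3.09*k^2 - 0.48*k - 4.12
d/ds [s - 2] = 1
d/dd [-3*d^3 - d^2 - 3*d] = -9*d^2 - 2*d - 3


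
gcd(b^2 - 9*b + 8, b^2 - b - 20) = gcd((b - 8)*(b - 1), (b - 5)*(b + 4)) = 1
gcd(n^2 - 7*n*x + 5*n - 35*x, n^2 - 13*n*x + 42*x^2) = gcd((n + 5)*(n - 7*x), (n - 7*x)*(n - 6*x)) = -n + 7*x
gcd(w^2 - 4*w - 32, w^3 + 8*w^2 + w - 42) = 1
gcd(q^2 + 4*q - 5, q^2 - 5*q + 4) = q - 1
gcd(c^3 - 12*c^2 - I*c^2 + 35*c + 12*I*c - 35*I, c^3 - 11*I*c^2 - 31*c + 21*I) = c - I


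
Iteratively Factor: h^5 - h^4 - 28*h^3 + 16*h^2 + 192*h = (h)*(h^4 - h^3 - 28*h^2 + 16*h + 192) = h*(h - 4)*(h^3 + 3*h^2 - 16*h - 48) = h*(h - 4)^2*(h^2 + 7*h + 12) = h*(h - 4)^2*(h + 3)*(h + 4)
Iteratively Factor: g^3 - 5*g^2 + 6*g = (g)*(g^2 - 5*g + 6) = g*(g - 2)*(g - 3)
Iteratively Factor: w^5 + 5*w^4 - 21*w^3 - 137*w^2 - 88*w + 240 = (w + 4)*(w^4 + w^3 - 25*w^2 - 37*w + 60) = (w + 3)*(w + 4)*(w^3 - 2*w^2 - 19*w + 20) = (w - 1)*(w + 3)*(w + 4)*(w^2 - w - 20) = (w - 5)*(w - 1)*(w + 3)*(w + 4)*(w + 4)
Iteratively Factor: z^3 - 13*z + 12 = (z - 1)*(z^2 + z - 12) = (z - 1)*(z + 4)*(z - 3)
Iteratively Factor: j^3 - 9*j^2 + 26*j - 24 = (j - 4)*(j^2 - 5*j + 6) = (j - 4)*(j - 2)*(j - 3)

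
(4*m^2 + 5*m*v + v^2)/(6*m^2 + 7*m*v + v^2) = (4*m + v)/(6*m + v)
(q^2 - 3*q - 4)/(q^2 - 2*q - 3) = (q - 4)/(q - 3)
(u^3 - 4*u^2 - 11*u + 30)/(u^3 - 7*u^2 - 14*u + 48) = (u - 5)/(u - 8)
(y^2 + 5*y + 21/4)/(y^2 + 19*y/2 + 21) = (y + 3/2)/(y + 6)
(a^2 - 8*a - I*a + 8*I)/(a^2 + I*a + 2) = (a - 8)/(a + 2*I)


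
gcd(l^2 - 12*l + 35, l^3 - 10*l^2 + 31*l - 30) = l - 5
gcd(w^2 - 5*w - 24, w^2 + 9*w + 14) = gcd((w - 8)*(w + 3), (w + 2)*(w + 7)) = 1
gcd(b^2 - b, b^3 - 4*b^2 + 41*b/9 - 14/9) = b - 1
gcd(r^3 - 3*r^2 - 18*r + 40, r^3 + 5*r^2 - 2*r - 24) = r^2 + 2*r - 8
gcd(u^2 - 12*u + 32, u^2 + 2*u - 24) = u - 4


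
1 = 1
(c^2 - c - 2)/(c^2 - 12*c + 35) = (c^2 - c - 2)/(c^2 - 12*c + 35)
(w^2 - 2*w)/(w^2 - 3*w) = (w - 2)/(w - 3)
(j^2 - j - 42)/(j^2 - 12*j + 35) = (j + 6)/(j - 5)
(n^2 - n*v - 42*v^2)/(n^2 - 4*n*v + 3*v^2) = (n^2 - n*v - 42*v^2)/(n^2 - 4*n*v + 3*v^2)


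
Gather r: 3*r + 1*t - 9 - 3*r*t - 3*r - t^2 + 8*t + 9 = -3*r*t - t^2 + 9*t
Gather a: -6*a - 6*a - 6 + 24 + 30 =48 - 12*a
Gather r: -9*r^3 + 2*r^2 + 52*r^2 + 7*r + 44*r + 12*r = -9*r^3 + 54*r^2 + 63*r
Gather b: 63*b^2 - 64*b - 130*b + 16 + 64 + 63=63*b^2 - 194*b + 143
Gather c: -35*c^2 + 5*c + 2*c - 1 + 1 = -35*c^2 + 7*c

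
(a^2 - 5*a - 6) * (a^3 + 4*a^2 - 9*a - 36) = a^5 - a^4 - 35*a^3 - 15*a^2 + 234*a + 216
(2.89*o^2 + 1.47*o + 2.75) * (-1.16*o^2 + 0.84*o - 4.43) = -3.3524*o^4 + 0.7224*o^3 - 14.7579*o^2 - 4.2021*o - 12.1825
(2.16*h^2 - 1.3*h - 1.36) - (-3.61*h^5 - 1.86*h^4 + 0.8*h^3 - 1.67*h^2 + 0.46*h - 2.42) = 3.61*h^5 + 1.86*h^4 - 0.8*h^3 + 3.83*h^2 - 1.76*h + 1.06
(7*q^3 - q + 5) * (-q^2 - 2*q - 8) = -7*q^5 - 14*q^4 - 55*q^3 - 3*q^2 - 2*q - 40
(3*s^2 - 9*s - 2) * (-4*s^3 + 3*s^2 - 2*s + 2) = -12*s^5 + 45*s^4 - 25*s^3 + 18*s^2 - 14*s - 4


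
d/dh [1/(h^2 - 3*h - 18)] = (3 - 2*h)/(-h^2 + 3*h + 18)^2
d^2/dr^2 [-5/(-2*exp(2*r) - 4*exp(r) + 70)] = 5*(4*(exp(r) + 1)^2*exp(r) - (2*exp(r) + 1)*(exp(2*r) + 2*exp(r) - 35))*exp(r)/(exp(2*r) + 2*exp(r) - 35)^3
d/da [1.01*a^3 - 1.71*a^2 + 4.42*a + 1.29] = 3.03*a^2 - 3.42*a + 4.42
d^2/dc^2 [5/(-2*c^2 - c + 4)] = 10*(4*c^2 + 2*c - (4*c + 1)^2 - 8)/(2*c^2 + c - 4)^3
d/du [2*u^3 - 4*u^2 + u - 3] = 6*u^2 - 8*u + 1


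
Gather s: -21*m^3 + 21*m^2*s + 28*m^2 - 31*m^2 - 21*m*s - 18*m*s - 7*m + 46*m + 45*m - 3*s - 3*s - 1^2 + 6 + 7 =-21*m^3 - 3*m^2 + 84*m + s*(21*m^2 - 39*m - 6) + 12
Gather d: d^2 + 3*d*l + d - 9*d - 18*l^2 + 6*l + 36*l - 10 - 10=d^2 + d*(3*l - 8) - 18*l^2 + 42*l - 20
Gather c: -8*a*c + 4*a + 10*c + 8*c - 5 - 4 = 4*a + c*(18 - 8*a) - 9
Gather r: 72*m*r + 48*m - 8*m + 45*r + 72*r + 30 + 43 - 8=40*m + r*(72*m + 117) + 65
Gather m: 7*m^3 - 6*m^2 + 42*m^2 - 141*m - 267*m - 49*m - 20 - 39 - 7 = 7*m^3 + 36*m^2 - 457*m - 66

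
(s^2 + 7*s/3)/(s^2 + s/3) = (3*s + 7)/(3*s + 1)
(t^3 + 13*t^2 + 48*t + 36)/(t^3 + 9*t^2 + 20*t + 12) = (t + 6)/(t + 2)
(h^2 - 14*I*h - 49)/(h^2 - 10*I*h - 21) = (h - 7*I)/(h - 3*I)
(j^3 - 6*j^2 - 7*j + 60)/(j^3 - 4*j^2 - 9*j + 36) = (j - 5)/(j - 3)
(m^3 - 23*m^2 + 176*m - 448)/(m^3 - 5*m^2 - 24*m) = (m^2 - 15*m + 56)/(m*(m + 3))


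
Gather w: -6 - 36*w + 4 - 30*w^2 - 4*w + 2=-30*w^2 - 40*w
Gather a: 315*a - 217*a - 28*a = 70*a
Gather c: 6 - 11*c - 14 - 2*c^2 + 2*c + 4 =-2*c^2 - 9*c - 4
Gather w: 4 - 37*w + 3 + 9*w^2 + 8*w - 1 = 9*w^2 - 29*w + 6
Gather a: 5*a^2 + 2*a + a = 5*a^2 + 3*a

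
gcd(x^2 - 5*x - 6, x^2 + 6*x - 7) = 1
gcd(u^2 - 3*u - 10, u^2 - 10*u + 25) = u - 5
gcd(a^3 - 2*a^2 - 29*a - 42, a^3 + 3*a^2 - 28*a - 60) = a + 2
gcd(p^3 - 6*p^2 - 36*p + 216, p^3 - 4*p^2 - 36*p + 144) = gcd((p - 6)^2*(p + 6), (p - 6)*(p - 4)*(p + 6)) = p^2 - 36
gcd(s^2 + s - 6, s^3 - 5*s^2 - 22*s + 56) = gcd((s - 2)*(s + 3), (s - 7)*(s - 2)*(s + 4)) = s - 2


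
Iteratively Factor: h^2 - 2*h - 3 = (h + 1)*(h - 3)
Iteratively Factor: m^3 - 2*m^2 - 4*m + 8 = (m - 2)*(m^2 - 4) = (m - 2)^2*(m + 2)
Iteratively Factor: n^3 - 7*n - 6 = (n - 3)*(n^2 + 3*n + 2) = (n - 3)*(n + 2)*(n + 1)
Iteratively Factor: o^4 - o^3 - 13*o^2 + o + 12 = (o + 3)*(o^3 - 4*o^2 - o + 4) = (o - 1)*(o + 3)*(o^2 - 3*o - 4) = (o - 1)*(o + 1)*(o + 3)*(o - 4)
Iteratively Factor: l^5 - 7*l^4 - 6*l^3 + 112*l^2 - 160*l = (l - 4)*(l^4 - 3*l^3 - 18*l^2 + 40*l) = (l - 4)*(l - 2)*(l^3 - l^2 - 20*l) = (l - 5)*(l - 4)*(l - 2)*(l^2 + 4*l) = (l - 5)*(l - 4)*(l - 2)*(l + 4)*(l)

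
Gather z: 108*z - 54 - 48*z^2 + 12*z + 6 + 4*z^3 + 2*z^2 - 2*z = 4*z^3 - 46*z^2 + 118*z - 48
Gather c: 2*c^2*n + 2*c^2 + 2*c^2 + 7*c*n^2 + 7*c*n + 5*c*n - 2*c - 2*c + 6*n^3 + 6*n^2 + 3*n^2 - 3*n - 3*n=c^2*(2*n + 4) + c*(7*n^2 + 12*n - 4) + 6*n^3 + 9*n^2 - 6*n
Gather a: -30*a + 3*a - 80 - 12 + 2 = -27*a - 90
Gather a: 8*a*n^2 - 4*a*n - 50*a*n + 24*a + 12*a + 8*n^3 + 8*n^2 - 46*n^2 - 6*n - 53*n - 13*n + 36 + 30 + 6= a*(8*n^2 - 54*n + 36) + 8*n^3 - 38*n^2 - 72*n + 72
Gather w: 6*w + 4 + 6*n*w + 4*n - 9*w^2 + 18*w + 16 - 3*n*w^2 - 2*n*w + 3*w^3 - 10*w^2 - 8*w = 4*n + 3*w^3 + w^2*(-3*n - 19) + w*(4*n + 16) + 20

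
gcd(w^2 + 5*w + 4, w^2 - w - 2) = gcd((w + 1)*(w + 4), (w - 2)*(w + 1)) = w + 1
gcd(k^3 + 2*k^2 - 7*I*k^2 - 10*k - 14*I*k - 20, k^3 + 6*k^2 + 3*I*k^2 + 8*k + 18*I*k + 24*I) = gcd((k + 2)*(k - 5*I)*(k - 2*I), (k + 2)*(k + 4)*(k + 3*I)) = k + 2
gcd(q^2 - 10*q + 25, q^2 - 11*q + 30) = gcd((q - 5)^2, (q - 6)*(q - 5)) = q - 5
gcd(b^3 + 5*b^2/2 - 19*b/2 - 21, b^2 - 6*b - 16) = b + 2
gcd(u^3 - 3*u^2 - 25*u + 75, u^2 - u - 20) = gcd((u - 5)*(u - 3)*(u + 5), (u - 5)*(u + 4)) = u - 5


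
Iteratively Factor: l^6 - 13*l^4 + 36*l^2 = (l - 2)*(l^5 + 2*l^4 - 9*l^3 - 18*l^2) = l*(l - 2)*(l^4 + 2*l^3 - 9*l^2 - 18*l) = l*(l - 3)*(l - 2)*(l^3 + 5*l^2 + 6*l) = l*(l - 3)*(l - 2)*(l + 3)*(l^2 + 2*l) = l^2*(l - 3)*(l - 2)*(l + 3)*(l + 2)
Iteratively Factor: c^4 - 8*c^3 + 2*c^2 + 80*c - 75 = (c + 3)*(c^3 - 11*c^2 + 35*c - 25) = (c - 1)*(c + 3)*(c^2 - 10*c + 25) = (c - 5)*(c - 1)*(c + 3)*(c - 5)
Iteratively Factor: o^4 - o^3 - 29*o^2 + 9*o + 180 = (o + 3)*(o^3 - 4*o^2 - 17*o + 60) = (o - 3)*(o + 3)*(o^2 - o - 20) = (o - 3)*(o + 3)*(o + 4)*(o - 5)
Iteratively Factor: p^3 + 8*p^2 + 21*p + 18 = (p + 3)*(p^2 + 5*p + 6) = (p + 2)*(p + 3)*(p + 3)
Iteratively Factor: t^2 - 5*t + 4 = (t - 4)*(t - 1)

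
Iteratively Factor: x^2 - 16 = (x + 4)*(x - 4)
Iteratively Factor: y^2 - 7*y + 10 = (y - 5)*(y - 2)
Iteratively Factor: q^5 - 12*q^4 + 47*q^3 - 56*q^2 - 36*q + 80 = (q - 2)*(q^4 - 10*q^3 + 27*q^2 - 2*q - 40) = (q - 5)*(q - 2)*(q^3 - 5*q^2 + 2*q + 8) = (q - 5)*(q - 2)*(q + 1)*(q^2 - 6*q + 8) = (q - 5)*(q - 2)^2*(q + 1)*(q - 4)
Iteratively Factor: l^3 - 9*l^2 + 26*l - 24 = (l - 2)*(l^2 - 7*l + 12) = (l - 3)*(l - 2)*(l - 4)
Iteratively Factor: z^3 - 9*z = (z)*(z^2 - 9) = z*(z + 3)*(z - 3)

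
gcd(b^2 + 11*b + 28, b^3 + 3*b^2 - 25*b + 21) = b + 7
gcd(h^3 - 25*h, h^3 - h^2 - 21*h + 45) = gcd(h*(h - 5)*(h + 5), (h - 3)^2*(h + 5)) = h + 5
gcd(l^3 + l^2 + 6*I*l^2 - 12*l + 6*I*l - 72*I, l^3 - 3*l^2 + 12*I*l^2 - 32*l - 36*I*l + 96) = l - 3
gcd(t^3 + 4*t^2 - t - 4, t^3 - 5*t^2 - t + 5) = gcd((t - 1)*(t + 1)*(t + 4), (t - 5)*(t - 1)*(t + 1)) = t^2 - 1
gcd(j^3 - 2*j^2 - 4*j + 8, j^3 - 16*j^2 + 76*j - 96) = j - 2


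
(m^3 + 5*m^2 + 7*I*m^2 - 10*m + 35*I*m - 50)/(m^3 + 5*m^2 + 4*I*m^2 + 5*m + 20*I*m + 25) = (m + 2*I)/(m - I)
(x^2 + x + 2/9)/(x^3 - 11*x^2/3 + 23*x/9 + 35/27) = 3*(3*x + 2)/(9*x^2 - 36*x + 35)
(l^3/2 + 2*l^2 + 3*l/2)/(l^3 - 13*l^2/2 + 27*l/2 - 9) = l*(l^2 + 4*l + 3)/(2*l^3 - 13*l^2 + 27*l - 18)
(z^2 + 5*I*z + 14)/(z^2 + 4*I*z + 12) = (z + 7*I)/(z + 6*I)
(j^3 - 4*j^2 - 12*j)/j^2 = j - 4 - 12/j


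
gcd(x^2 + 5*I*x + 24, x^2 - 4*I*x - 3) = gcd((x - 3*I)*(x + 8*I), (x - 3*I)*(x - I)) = x - 3*I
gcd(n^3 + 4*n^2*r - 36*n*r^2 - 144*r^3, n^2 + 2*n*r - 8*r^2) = n + 4*r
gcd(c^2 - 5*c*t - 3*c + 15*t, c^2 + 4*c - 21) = c - 3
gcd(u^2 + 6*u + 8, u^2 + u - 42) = 1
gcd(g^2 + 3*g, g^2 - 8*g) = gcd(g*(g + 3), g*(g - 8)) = g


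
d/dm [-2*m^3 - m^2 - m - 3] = -6*m^2 - 2*m - 1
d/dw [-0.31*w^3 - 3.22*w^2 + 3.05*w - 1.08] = -0.93*w^2 - 6.44*w + 3.05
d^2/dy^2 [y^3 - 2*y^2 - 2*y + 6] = 6*y - 4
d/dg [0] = 0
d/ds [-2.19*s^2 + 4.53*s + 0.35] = 4.53 - 4.38*s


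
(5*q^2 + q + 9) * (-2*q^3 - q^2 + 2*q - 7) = -10*q^5 - 7*q^4 - 9*q^3 - 42*q^2 + 11*q - 63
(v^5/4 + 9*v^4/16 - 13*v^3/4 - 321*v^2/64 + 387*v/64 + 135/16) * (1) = v^5/4 + 9*v^4/16 - 13*v^3/4 - 321*v^2/64 + 387*v/64 + 135/16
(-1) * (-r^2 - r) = r^2 + r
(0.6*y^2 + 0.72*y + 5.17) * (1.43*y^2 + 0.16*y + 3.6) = 0.858*y^4 + 1.1256*y^3 + 9.6683*y^2 + 3.4192*y + 18.612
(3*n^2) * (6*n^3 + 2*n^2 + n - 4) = 18*n^5 + 6*n^4 + 3*n^3 - 12*n^2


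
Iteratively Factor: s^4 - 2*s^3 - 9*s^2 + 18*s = (s - 2)*(s^3 - 9*s) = s*(s - 2)*(s^2 - 9) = s*(s - 2)*(s + 3)*(s - 3)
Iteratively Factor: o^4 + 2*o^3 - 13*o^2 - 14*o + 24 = (o - 1)*(o^3 + 3*o^2 - 10*o - 24) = (o - 1)*(o + 4)*(o^2 - o - 6) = (o - 3)*(o - 1)*(o + 4)*(o + 2)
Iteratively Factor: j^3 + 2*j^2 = (j)*(j^2 + 2*j) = j*(j + 2)*(j)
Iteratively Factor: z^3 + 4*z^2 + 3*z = (z + 1)*(z^2 + 3*z) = z*(z + 1)*(z + 3)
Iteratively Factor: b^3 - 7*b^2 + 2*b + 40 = (b - 4)*(b^2 - 3*b - 10) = (b - 5)*(b - 4)*(b + 2)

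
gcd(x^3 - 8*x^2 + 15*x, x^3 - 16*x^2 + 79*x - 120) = x^2 - 8*x + 15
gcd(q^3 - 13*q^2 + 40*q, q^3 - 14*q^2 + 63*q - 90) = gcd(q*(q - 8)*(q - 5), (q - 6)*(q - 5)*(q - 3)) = q - 5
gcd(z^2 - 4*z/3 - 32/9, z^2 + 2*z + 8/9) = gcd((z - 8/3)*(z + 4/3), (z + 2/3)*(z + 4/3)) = z + 4/3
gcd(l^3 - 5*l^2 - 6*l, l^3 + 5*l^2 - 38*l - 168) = l - 6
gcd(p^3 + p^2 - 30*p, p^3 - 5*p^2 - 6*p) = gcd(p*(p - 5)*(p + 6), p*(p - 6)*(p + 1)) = p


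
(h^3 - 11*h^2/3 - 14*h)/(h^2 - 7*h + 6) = h*(3*h + 7)/(3*(h - 1))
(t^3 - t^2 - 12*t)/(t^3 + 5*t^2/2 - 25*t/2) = 2*(t^2 - t - 12)/(2*t^2 + 5*t - 25)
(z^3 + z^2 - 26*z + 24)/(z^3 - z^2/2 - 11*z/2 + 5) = 2*(z^2 + 2*z - 24)/(2*z^2 + z - 10)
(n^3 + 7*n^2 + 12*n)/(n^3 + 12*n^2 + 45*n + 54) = n*(n + 4)/(n^2 + 9*n + 18)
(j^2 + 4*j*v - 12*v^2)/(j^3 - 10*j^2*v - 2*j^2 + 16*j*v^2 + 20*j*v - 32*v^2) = (-j - 6*v)/(-j^2 + 8*j*v + 2*j - 16*v)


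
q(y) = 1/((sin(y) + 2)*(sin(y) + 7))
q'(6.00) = -0.06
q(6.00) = 0.09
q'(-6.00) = -0.03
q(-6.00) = 0.06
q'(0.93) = -0.01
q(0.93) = 0.05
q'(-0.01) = -0.05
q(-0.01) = 0.07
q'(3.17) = 0.05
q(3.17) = 0.07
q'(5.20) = -0.07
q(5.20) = 0.15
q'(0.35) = -0.03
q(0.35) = 0.06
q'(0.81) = -0.02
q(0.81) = 0.05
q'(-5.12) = -0.01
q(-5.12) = 0.04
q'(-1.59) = 0.00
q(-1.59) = 0.17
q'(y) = -cos(y)/((sin(y) + 2)*(sin(y) + 7)^2) - cos(y)/((sin(y) + 2)^2*(sin(y) + 7))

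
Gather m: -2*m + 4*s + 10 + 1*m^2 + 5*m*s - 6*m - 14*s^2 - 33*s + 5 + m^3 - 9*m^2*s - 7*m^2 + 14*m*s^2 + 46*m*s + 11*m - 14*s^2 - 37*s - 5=m^3 + m^2*(-9*s - 6) + m*(14*s^2 + 51*s + 3) - 28*s^2 - 66*s + 10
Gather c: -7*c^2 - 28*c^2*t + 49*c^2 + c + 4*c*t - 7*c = c^2*(42 - 28*t) + c*(4*t - 6)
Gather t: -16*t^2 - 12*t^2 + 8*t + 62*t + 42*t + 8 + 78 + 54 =-28*t^2 + 112*t + 140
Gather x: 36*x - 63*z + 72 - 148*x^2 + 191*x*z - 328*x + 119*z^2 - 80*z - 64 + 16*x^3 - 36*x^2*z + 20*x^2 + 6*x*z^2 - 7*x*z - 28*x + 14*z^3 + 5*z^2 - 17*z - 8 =16*x^3 + x^2*(-36*z - 128) + x*(6*z^2 + 184*z - 320) + 14*z^3 + 124*z^2 - 160*z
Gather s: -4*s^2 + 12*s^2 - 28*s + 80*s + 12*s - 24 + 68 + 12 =8*s^2 + 64*s + 56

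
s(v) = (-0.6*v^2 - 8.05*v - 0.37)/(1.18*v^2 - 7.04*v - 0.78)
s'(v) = (7.04 - 2.36*v)*(-0.6*v^2 - 8.05*v - 0.37)/(1.18*v^2 - 7.04*v - 0.78)^2 + (-1.2*v - 8.05)/(1.18*v^2 - 7.04*v - 0.78)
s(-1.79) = 0.78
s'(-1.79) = 0.18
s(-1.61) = 0.81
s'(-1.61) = 0.20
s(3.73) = 3.65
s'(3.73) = 1.78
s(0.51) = 1.14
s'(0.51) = 0.49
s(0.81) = 1.28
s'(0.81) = 0.43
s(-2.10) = 0.72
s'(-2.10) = 0.16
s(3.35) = 3.06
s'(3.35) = 1.32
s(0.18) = 0.92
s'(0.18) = 1.10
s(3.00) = 2.65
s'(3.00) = 1.04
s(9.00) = -3.86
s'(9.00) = 1.14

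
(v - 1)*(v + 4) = v^2 + 3*v - 4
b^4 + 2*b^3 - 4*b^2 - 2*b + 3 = (b - 1)^2*(b + 1)*(b + 3)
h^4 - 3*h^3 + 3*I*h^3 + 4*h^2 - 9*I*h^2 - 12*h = h*(h - 3)*(h - I)*(h + 4*I)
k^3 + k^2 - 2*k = k*(k - 1)*(k + 2)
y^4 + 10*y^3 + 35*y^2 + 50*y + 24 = (y + 1)*(y + 2)*(y + 3)*(y + 4)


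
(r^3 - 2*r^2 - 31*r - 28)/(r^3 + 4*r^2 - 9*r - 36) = (r^2 - 6*r - 7)/(r^2 - 9)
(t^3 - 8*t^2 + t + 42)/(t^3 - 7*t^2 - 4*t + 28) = (t - 3)/(t - 2)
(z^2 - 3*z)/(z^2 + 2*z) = (z - 3)/(z + 2)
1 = 1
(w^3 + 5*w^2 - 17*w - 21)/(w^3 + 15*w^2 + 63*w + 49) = (w - 3)/(w + 7)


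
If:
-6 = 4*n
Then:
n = -3/2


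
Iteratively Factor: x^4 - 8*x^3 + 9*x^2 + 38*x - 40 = (x - 5)*(x^3 - 3*x^2 - 6*x + 8) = (x - 5)*(x - 4)*(x^2 + x - 2) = (x - 5)*(x - 4)*(x - 1)*(x + 2)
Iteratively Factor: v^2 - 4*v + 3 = (v - 1)*(v - 3)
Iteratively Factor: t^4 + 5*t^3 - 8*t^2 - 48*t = (t - 3)*(t^3 + 8*t^2 + 16*t) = t*(t - 3)*(t^2 + 8*t + 16) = t*(t - 3)*(t + 4)*(t + 4)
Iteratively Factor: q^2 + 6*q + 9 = (q + 3)*(q + 3)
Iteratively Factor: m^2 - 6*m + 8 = (m - 2)*(m - 4)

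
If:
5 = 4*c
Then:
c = 5/4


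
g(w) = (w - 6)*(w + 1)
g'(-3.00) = -11.00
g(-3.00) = 18.00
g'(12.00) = 19.00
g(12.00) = 78.00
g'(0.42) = -4.16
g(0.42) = -7.92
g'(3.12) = 1.24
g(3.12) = -11.87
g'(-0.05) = -5.10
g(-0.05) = -5.75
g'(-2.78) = -10.56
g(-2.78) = 15.63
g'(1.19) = -2.62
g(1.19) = -10.53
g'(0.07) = -4.86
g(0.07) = -6.35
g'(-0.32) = -5.64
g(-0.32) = -4.30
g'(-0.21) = -5.42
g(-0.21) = -4.91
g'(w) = 2*w - 5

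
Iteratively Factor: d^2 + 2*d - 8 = (d - 2)*(d + 4)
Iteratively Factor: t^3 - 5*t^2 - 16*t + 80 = (t - 5)*(t^2 - 16) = (t - 5)*(t - 4)*(t + 4)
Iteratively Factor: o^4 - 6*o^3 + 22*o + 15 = (o - 3)*(o^3 - 3*o^2 - 9*o - 5) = (o - 3)*(o + 1)*(o^2 - 4*o - 5) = (o - 3)*(o + 1)^2*(o - 5)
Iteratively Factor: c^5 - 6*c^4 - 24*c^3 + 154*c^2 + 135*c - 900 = (c - 5)*(c^4 - c^3 - 29*c^2 + 9*c + 180) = (c - 5)^2*(c^3 + 4*c^2 - 9*c - 36) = (c - 5)^2*(c - 3)*(c^2 + 7*c + 12) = (c - 5)^2*(c - 3)*(c + 3)*(c + 4)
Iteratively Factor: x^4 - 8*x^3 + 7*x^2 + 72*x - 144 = (x - 3)*(x^3 - 5*x^2 - 8*x + 48) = (x - 4)*(x - 3)*(x^2 - x - 12) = (x - 4)*(x - 3)*(x + 3)*(x - 4)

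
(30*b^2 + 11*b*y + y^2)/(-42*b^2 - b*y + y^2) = (5*b + y)/(-7*b + y)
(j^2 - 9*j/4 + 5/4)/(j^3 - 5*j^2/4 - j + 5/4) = 1/(j + 1)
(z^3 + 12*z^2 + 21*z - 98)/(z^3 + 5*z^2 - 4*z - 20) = (z^2 + 14*z + 49)/(z^2 + 7*z + 10)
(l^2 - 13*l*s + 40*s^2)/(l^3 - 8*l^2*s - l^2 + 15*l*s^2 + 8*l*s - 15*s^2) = (-l + 8*s)/(-l^2 + 3*l*s + l - 3*s)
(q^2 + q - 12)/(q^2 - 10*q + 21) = (q + 4)/(q - 7)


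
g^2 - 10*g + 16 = (g - 8)*(g - 2)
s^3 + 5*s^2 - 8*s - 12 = (s - 2)*(s + 1)*(s + 6)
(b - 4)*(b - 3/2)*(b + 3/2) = b^3 - 4*b^2 - 9*b/4 + 9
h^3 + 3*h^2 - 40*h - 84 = (h - 6)*(h + 2)*(h + 7)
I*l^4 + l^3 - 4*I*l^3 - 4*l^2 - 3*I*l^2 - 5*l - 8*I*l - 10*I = (l - 5)*(l - 2*I)*(l + I)*(I*l + I)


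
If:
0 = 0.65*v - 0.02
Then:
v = 0.03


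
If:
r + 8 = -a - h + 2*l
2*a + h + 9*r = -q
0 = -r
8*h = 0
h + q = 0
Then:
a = 0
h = 0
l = 4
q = 0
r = 0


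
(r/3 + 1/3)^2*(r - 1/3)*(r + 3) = r^4/9 + 14*r^3/27 + 16*r^2/27 + 2*r/27 - 1/9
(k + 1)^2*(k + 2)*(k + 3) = k^4 + 7*k^3 + 17*k^2 + 17*k + 6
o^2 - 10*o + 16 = (o - 8)*(o - 2)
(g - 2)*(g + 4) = g^2 + 2*g - 8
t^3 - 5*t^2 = t^2*(t - 5)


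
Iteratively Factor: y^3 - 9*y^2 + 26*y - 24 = (y - 3)*(y^2 - 6*y + 8) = (y - 3)*(y - 2)*(y - 4)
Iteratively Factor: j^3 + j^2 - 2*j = (j - 1)*(j^2 + 2*j) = j*(j - 1)*(j + 2)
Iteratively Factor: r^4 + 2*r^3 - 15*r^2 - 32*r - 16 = (r + 1)*(r^3 + r^2 - 16*r - 16) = (r + 1)*(r + 4)*(r^2 - 3*r - 4) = (r - 4)*(r + 1)*(r + 4)*(r + 1)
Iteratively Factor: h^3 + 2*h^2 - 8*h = (h + 4)*(h^2 - 2*h) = (h - 2)*(h + 4)*(h)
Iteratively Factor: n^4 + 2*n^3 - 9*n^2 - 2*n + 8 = (n - 2)*(n^3 + 4*n^2 - n - 4) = (n - 2)*(n + 4)*(n^2 - 1) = (n - 2)*(n - 1)*(n + 4)*(n + 1)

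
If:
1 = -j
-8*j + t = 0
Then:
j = -1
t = -8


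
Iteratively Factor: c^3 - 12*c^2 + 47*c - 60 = (c - 4)*(c^2 - 8*c + 15) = (c - 5)*(c - 4)*(c - 3)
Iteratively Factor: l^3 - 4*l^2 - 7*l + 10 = (l + 2)*(l^2 - 6*l + 5) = (l - 5)*(l + 2)*(l - 1)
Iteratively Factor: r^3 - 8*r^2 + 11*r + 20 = (r - 4)*(r^2 - 4*r - 5) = (r - 5)*(r - 4)*(r + 1)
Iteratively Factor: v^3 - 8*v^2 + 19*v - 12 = (v - 1)*(v^2 - 7*v + 12) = (v - 3)*(v - 1)*(v - 4)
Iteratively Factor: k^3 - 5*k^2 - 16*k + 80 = (k + 4)*(k^2 - 9*k + 20) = (k - 4)*(k + 4)*(k - 5)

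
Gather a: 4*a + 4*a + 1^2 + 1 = 8*a + 2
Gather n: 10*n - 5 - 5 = 10*n - 10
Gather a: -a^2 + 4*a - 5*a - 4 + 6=-a^2 - a + 2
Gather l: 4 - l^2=4 - l^2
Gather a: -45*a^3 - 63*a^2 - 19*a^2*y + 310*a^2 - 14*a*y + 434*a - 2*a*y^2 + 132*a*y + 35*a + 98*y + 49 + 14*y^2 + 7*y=-45*a^3 + a^2*(247 - 19*y) + a*(-2*y^2 + 118*y + 469) + 14*y^2 + 105*y + 49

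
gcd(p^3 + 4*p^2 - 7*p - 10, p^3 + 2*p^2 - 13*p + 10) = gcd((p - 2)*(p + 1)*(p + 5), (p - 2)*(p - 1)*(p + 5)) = p^2 + 3*p - 10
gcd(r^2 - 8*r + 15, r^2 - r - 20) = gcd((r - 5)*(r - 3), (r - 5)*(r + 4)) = r - 5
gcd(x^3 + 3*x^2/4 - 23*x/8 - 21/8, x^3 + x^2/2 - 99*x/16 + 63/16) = x - 7/4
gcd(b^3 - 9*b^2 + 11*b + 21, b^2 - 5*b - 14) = b - 7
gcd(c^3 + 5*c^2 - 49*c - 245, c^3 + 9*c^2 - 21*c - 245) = c + 7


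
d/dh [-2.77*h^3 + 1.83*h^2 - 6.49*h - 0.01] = -8.31*h^2 + 3.66*h - 6.49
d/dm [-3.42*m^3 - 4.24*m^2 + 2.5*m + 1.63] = -10.26*m^2 - 8.48*m + 2.5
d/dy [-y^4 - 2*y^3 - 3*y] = -4*y^3 - 6*y^2 - 3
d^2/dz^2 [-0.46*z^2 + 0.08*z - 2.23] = -0.920000000000000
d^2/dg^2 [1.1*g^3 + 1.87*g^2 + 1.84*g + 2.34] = 6.6*g + 3.74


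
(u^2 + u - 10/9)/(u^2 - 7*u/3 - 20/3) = (u - 2/3)/(u - 4)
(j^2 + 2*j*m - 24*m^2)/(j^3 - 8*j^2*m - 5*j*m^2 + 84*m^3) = (j + 6*m)/(j^2 - 4*j*m - 21*m^2)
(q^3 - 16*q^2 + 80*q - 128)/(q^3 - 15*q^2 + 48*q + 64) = (q^2 - 8*q + 16)/(q^2 - 7*q - 8)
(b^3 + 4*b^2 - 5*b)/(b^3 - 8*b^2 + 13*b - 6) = b*(b + 5)/(b^2 - 7*b + 6)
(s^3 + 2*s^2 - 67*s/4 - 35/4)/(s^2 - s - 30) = (s^2 - 3*s - 7/4)/(s - 6)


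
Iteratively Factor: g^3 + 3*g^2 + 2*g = (g + 1)*(g^2 + 2*g) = (g + 1)*(g + 2)*(g)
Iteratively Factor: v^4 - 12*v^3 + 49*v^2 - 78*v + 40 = (v - 2)*(v^3 - 10*v^2 + 29*v - 20) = (v - 4)*(v - 2)*(v^2 - 6*v + 5) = (v - 5)*(v - 4)*(v - 2)*(v - 1)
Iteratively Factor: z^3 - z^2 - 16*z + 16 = (z - 1)*(z^2 - 16) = (z - 4)*(z - 1)*(z + 4)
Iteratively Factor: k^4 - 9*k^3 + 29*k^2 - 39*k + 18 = (k - 3)*(k^3 - 6*k^2 + 11*k - 6) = (k - 3)*(k - 1)*(k^2 - 5*k + 6) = (k - 3)*(k - 2)*(k - 1)*(k - 3)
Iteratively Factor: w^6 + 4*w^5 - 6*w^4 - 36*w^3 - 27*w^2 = (w - 3)*(w^5 + 7*w^4 + 15*w^3 + 9*w^2) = w*(w - 3)*(w^4 + 7*w^3 + 15*w^2 + 9*w) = w^2*(w - 3)*(w^3 + 7*w^2 + 15*w + 9) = w^2*(w - 3)*(w + 3)*(w^2 + 4*w + 3) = w^2*(w - 3)*(w + 3)^2*(w + 1)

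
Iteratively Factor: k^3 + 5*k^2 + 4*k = (k + 4)*(k^2 + k) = (k + 1)*(k + 4)*(k)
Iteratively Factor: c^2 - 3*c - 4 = (c + 1)*(c - 4)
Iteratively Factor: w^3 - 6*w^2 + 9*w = (w - 3)*(w^2 - 3*w) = w*(w - 3)*(w - 3)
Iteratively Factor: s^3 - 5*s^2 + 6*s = (s - 2)*(s^2 - 3*s) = (s - 3)*(s - 2)*(s)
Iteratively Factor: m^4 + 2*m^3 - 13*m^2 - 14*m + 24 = (m + 4)*(m^3 - 2*m^2 - 5*m + 6) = (m + 2)*(m + 4)*(m^2 - 4*m + 3) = (m - 3)*(m + 2)*(m + 4)*(m - 1)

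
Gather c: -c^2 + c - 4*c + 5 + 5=-c^2 - 3*c + 10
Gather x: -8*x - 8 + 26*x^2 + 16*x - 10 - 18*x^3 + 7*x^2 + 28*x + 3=-18*x^3 + 33*x^2 + 36*x - 15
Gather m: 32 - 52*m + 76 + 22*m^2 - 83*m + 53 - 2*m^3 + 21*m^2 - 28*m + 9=-2*m^3 + 43*m^2 - 163*m + 170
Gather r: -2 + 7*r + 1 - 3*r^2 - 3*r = -3*r^2 + 4*r - 1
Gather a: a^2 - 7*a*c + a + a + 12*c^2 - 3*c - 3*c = a^2 + a*(2 - 7*c) + 12*c^2 - 6*c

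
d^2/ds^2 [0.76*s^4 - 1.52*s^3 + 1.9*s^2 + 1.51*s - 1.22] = 9.12*s^2 - 9.12*s + 3.8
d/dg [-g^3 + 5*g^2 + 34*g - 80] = -3*g^2 + 10*g + 34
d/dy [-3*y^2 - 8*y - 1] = -6*y - 8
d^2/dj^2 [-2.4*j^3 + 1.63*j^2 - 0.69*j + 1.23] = 3.26 - 14.4*j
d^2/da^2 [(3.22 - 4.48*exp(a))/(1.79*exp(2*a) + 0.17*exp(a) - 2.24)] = (-14.354368*exp(4*a) + 42.632072*exp(3*a) - 104.83851*exp(2*a) + 50.030722*exp(a) - 21.252672)*exp(a)/(5.735339*exp(6*a) + 1.634091*exp(5*a) - 21.376359*exp(4*a) - 4.084879*exp(3*a) + 26.750304*exp(2*a) + 2.558976*exp(a) - 11.239424)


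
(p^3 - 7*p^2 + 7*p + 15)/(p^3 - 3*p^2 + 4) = (p^2 - 8*p + 15)/(p^2 - 4*p + 4)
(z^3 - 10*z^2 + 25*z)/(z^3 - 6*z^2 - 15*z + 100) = z/(z + 4)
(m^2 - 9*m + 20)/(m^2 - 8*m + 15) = (m - 4)/(m - 3)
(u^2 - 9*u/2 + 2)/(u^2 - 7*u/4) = 2*(2*u^2 - 9*u + 4)/(u*(4*u - 7))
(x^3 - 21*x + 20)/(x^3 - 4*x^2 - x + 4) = (x + 5)/(x + 1)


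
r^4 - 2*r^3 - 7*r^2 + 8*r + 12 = (r - 3)*(r - 2)*(r + 1)*(r + 2)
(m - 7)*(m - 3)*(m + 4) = m^3 - 6*m^2 - 19*m + 84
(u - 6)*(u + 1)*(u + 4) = u^3 - u^2 - 26*u - 24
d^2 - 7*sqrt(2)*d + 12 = (d - 6*sqrt(2))*(d - sqrt(2))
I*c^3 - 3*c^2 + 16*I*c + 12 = (c - 2*I)*(c + 6*I)*(I*c + 1)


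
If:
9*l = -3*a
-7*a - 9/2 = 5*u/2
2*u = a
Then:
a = -6/11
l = 2/11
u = -3/11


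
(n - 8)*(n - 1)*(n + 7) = n^3 - 2*n^2 - 55*n + 56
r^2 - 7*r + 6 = (r - 6)*(r - 1)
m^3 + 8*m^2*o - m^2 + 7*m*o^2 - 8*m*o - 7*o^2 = (m - 1)*(m + o)*(m + 7*o)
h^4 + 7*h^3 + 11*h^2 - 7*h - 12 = (h - 1)*(h + 1)*(h + 3)*(h + 4)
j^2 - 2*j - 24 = (j - 6)*(j + 4)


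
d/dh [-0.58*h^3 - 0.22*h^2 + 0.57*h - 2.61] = -1.74*h^2 - 0.44*h + 0.57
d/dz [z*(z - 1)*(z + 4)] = 3*z^2 + 6*z - 4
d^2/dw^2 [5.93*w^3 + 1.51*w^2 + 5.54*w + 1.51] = 35.58*w + 3.02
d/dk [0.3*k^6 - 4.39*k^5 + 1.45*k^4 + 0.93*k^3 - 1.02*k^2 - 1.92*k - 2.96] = 1.8*k^5 - 21.95*k^4 + 5.8*k^3 + 2.79*k^2 - 2.04*k - 1.92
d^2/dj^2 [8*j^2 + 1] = 16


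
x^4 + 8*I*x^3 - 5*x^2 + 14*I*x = x*(x - I)*(x + 2*I)*(x + 7*I)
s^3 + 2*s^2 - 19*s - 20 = (s - 4)*(s + 1)*(s + 5)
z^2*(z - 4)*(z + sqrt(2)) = z^4 - 4*z^3 + sqrt(2)*z^3 - 4*sqrt(2)*z^2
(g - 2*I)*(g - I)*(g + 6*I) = g^3 + 3*I*g^2 + 16*g - 12*I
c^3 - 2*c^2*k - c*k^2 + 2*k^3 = (c - 2*k)*(c - k)*(c + k)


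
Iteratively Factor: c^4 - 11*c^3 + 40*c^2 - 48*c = (c - 3)*(c^3 - 8*c^2 + 16*c) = c*(c - 3)*(c^2 - 8*c + 16) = c*(c - 4)*(c - 3)*(c - 4)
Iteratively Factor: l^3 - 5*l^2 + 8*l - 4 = (l - 2)*(l^2 - 3*l + 2) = (l - 2)*(l - 1)*(l - 2)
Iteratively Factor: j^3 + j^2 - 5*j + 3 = (j - 1)*(j^2 + 2*j - 3) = (j - 1)*(j + 3)*(j - 1)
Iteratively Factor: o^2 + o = (o)*(o + 1)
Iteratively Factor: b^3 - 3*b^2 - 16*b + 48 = (b - 4)*(b^2 + b - 12) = (b - 4)*(b + 4)*(b - 3)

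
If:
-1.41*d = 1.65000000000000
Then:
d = -1.17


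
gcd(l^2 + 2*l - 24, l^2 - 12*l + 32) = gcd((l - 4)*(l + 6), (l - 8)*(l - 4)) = l - 4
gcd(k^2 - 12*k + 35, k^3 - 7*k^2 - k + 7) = k - 7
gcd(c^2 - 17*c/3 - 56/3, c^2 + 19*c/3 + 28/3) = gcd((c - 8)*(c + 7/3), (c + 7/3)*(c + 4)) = c + 7/3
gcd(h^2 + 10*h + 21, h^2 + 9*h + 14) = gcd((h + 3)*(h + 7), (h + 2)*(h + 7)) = h + 7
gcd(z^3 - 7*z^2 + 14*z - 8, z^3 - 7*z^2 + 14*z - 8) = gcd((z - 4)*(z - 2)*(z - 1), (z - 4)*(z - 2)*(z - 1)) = z^3 - 7*z^2 + 14*z - 8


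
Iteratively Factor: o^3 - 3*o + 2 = (o + 2)*(o^2 - 2*o + 1) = (o - 1)*(o + 2)*(o - 1)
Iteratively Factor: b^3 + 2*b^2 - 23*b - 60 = (b + 4)*(b^2 - 2*b - 15) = (b + 3)*(b + 4)*(b - 5)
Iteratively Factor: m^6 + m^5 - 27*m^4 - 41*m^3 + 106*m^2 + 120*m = (m)*(m^5 + m^4 - 27*m^3 - 41*m^2 + 106*m + 120) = m*(m - 5)*(m^4 + 6*m^3 + 3*m^2 - 26*m - 24) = m*(m - 5)*(m + 1)*(m^3 + 5*m^2 - 2*m - 24) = m*(m - 5)*(m + 1)*(m + 3)*(m^2 + 2*m - 8) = m*(m - 5)*(m - 2)*(m + 1)*(m + 3)*(m + 4)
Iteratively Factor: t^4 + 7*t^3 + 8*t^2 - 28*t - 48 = (t + 4)*(t^3 + 3*t^2 - 4*t - 12) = (t + 3)*(t + 4)*(t^2 - 4) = (t + 2)*(t + 3)*(t + 4)*(t - 2)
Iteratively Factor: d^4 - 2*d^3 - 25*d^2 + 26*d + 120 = (d + 2)*(d^3 - 4*d^2 - 17*d + 60) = (d - 5)*(d + 2)*(d^2 + d - 12) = (d - 5)*(d - 3)*(d + 2)*(d + 4)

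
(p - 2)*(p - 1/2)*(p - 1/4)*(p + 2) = p^4 - 3*p^3/4 - 31*p^2/8 + 3*p - 1/2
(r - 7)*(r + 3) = r^2 - 4*r - 21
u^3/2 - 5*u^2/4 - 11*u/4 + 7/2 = (u/2 + 1)*(u - 7/2)*(u - 1)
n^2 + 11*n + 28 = (n + 4)*(n + 7)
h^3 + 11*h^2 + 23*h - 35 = (h - 1)*(h + 5)*(h + 7)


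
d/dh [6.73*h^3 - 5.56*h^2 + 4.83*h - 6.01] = 20.19*h^2 - 11.12*h + 4.83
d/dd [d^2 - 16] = 2*d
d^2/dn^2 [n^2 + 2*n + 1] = 2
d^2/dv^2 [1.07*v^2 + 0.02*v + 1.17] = 2.14000000000000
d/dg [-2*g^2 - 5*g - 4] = -4*g - 5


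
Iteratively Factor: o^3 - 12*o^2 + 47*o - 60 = (o - 3)*(o^2 - 9*o + 20) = (o - 5)*(o - 3)*(o - 4)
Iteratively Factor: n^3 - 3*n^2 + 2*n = (n)*(n^2 - 3*n + 2) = n*(n - 1)*(n - 2)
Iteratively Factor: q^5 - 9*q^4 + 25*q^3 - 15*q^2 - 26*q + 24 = (q - 2)*(q^4 - 7*q^3 + 11*q^2 + 7*q - 12) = (q - 4)*(q - 2)*(q^3 - 3*q^2 - q + 3) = (q - 4)*(q - 2)*(q + 1)*(q^2 - 4*q + 3) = (q - 4)*(q - 2)*(q - 1)*(q + 1)*(q - 3)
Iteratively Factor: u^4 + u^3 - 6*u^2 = (u)*(u^3 + u^2 - 6*u) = u^2*(u^2 + u - 6) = u^2*(u - 2)*(u + 3)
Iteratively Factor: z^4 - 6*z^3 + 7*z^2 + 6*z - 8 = (z - 1)*(z^3 - 5*z^2 + 2*z + 8) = (z - 1)*(z + 1)*(z^2 - 6*z + 8) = (z - 2)*(z - 1)*(z + 1)*(z - 4)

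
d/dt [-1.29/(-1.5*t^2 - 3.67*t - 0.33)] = (-3.87*t - 4.7343)/(1.5*t^2 + 3.67*t + 0.33)^2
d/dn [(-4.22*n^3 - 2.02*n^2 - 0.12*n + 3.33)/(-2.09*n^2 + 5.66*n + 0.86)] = (8.8198*n^4 - 47.7704*n^3 - 22.5716*n^2 + 10.445*n - 18.951)/(4.3681*n^4 - 23.6588*n^3 + 28.4408*n^2 + 9.7352*n + 0.7396)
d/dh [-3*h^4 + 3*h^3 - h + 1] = -12*h^3 + 9*h^2 - 1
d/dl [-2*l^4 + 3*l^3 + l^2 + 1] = l*(-8*l^2 + 9*l + 2)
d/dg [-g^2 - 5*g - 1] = -2*g - 5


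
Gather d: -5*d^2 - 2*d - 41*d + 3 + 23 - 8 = -5*d^2 - 43*d + 18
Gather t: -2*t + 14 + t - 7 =7 - t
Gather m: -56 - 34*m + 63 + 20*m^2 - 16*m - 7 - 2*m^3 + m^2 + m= -2*m^3 + 21*m^2 - 49*m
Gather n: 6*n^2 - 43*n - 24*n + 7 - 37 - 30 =6*n^2 - 67*n - 60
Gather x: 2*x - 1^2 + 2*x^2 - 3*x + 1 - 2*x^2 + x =0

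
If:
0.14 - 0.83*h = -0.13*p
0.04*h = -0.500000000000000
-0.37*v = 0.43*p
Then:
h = -12.50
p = -80.88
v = 94.00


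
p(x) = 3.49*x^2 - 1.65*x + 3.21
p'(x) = 6.98*x - 1.65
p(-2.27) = 24.94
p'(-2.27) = -17.49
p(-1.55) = 14.15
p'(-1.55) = -12.47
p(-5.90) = 134.43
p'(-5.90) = -42.83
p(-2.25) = 24.59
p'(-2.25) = -17.36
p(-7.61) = 217.88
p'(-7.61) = -54.77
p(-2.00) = 20.47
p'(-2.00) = -15.61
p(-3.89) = 62.44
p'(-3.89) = -28.80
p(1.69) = 10.39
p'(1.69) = 10.15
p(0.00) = 3.21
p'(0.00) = -1.65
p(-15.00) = 813.21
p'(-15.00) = -106.35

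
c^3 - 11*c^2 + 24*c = c*(c - 8)*(c - 3)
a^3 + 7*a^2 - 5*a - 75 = (a - 3)*(a + 5)^2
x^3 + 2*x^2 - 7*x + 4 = (x - 1)^2*(x + 4)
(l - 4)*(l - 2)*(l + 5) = l^3 - l^2 - 22*l + 40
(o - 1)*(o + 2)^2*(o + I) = o^4 + 3*o^3 + I*o^3 + 3*I*o^2 - 4*o - 4*I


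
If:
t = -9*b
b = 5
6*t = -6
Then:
No Solution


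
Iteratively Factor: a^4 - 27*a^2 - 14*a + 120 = (a + 4)*(a^3 - 4*a^2 - 11*a + 30) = (a - 2)*(a + 4)*(a^2 - 2*a - 15) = (a - 2)*(a + 3)*(a + 4)*(a - 5)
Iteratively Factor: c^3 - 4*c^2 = (c)*(c^2 - 4*c) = c^2*(c - 4)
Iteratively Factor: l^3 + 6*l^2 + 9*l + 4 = (l + 4)*(l^2 + 2*l + 1) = (l + 1)*(l + 4)*(l + 1)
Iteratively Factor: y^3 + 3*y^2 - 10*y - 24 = (y + 2)*(y^2 + y - 12) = (y - 3)*(y + 2)*(y + 4)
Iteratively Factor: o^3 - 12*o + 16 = (o - 2)*(o^2 + 2*o - 8) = (o - 2)*(o + 4)*(o - 2)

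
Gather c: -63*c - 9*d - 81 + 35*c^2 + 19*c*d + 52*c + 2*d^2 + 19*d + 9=35*c^2 + c*(19*d - 11) + 2*d^2 + 10*d - 72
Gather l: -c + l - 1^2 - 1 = -c + l - 2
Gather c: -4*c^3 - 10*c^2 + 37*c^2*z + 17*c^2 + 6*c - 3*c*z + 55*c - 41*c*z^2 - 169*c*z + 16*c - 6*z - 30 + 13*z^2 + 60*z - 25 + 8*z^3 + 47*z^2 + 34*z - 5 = -4*c^3 + c^2*(37*z + 7) + c*(-41*z^2 - 172*z + 77) + 8*z^3 + 60*z^2 + 88*z - 60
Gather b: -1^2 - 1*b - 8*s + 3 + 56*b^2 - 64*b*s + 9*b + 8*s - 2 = 56*b^2 + b*(8 - 64*s)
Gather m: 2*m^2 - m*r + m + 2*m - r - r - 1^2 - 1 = 2*m^2 + m*(3 - r) - 2*r - 2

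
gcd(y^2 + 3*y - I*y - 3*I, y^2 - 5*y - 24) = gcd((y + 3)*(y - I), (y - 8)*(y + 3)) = y + 3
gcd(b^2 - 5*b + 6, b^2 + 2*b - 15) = b - 3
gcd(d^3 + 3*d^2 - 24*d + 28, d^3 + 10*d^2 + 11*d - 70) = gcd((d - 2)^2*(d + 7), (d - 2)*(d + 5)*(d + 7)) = d^2 + 5*d - 14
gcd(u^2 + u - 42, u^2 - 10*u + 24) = u - 6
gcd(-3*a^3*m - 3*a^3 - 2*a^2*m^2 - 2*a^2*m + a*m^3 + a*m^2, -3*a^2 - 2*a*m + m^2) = 3*a^2 + 2*a*m - m^2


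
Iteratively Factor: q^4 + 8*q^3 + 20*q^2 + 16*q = (q + 4)*(q^3 + 4*q^2 + 4*q) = (q + 2)*(q + 4)*(q^2 + 2*q) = (q + 2)^2*(q + 4)*(q)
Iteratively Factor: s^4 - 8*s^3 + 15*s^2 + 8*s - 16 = (s - 1)*(s^3 - 7*s^2 + 8*s + 16) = (s - 1)*(s + 1)*(s^2 - 8*s + 16) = (s - 4)*(s - 1)*(s + 1)*(s - 4)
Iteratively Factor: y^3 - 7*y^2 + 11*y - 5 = (y - 1)*(y^2 - 6*y + 5) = (y - 1)^2*(y - 5)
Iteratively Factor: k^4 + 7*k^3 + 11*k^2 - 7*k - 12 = (k - 1)*(k^3 + 8*k^2 + 19*k + 12) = (k - 1)*(k + 4)*(k^2 + 4*k + 3) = (k - 1)*(k + 3)*(k + 4)*(k + 1)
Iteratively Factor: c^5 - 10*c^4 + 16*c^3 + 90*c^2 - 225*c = (c - 3)*(c^4 - 7*c^3 - 5*c^2 + 75*c) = (c - 5)*(c - 3)*(c^3 - 2*c^2 - 15*c) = c*(c - 5)*(c - 3)*(c^2 - 2*c - 15) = c*(c - 5)*(c - 3)*(c + 3)*(c - 5)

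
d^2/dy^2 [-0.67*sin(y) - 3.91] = 0.67*sin(y)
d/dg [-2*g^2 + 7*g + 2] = 7 - 4*g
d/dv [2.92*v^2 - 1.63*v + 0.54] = 5.84*v - 1.63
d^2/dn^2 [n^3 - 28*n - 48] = 6*n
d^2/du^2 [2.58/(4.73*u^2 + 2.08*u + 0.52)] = (-115.444164*u^2 - 50.766144*u + 2.58*(9.46*u + 2.08)*(18.92*u + 4.16) - 12.691536)/(4.73*u^2 + 2.08*u + 0.52)^3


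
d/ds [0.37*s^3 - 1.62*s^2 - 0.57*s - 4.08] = 1.11*s^2 - 3.24*s - 0.57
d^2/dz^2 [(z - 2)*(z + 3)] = 2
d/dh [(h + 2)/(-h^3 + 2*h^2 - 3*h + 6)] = (-h^3 + 2*h^2 - 3*h + (h + 2)*(3*h^2 - 4*h + 3) + 6)/(h^3 - 2*h^2 + 3*h - 6)^2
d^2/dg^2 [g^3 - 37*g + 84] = 6*g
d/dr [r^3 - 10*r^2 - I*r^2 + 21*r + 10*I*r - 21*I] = 3*r^2 - 20*r - 2*I*r + 21 + 10*I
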